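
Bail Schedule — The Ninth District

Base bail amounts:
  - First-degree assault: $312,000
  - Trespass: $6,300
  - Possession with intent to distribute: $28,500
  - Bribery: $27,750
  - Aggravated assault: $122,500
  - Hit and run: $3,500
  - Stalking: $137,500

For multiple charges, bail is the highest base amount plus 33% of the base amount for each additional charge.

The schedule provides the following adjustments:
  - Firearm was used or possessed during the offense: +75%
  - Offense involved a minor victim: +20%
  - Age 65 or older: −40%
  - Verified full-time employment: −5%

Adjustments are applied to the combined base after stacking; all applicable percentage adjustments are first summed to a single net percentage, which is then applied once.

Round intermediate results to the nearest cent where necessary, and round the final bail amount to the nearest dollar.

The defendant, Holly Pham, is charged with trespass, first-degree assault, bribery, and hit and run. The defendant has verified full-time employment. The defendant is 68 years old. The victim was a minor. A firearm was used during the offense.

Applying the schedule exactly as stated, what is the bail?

$486,587

Base amounts from the schedule: trespass $6,300; first-degree assault $312,000; bribery $27,750; hit and run $3,500.
Stacking rule: highest base plus 33% of each additional charge. Highest is first-degree assault at $312,000. Additional: $6,300 × 33% = $2,079; $27,750 × 33% = $9,157.50; $3,500 × 33% = $1,155. Combined base = $312,000 + $12,391.50 = $324,391.50.
Net percentage adjustment: +75% +20% −40% −5% = +50%. $324,391.50 × 1.5 = $486,587.25.
Rounded to the nearest dollar: $486,587.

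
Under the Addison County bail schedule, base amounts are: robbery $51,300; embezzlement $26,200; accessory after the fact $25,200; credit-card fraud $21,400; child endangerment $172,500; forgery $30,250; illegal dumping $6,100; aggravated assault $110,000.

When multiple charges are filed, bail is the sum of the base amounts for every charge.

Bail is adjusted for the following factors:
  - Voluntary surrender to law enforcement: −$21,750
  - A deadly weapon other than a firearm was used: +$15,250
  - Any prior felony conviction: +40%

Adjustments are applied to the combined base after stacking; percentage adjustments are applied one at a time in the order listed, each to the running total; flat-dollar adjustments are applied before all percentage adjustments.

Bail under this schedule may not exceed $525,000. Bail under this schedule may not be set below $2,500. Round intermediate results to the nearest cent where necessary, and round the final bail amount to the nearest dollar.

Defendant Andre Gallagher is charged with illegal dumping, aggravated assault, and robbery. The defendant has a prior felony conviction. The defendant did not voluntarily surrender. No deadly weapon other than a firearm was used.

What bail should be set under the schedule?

Base amounts from the schedule: illegal dumping $6,100; aggravated assault $110,000; robbery $51,300.
Stacking rule: sum of all bases. $6,100 + $110,000 + $51,300 = $167,400.
Any prior felony conviction (+40%): $167,400 × 1.4 = $234,360.
$234,360 is within the $525,000 maximum.
$234,360 is at or above the $2,500 minimum.

$234,360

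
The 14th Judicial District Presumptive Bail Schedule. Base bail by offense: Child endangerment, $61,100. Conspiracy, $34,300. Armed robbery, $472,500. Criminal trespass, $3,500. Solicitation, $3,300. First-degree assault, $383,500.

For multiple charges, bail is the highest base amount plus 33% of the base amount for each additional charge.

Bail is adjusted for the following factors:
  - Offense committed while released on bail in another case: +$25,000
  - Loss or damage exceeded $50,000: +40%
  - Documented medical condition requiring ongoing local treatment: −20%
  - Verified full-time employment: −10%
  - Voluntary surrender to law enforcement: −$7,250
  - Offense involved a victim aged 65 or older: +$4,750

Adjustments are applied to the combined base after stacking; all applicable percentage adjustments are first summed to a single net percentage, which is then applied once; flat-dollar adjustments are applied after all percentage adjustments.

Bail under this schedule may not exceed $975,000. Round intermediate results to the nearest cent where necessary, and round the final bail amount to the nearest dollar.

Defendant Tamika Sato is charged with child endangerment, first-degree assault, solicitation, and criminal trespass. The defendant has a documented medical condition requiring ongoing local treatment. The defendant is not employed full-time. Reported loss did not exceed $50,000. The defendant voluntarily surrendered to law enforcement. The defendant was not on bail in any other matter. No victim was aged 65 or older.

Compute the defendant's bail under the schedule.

$317,476

Base amounts from the schedule: child endangerment $61,100; first-degree assault $383,500; solicitation $3,300; criminal trespass $3,500.
Stacking rule: highest base plus 33% of each additional charge. Highest is first-degree assault at $383,500. Additional: $61,100 × 33% = $20,163; $3,300 × 33% = $1,089; $3,500 × 33% = $1,155. Combined base = $383,500 + $22,407 = $405,907.
Documented medical condition requiring ongoing local treatment (−20%): $405,907 × 0.8 = $324,725.60.
Voluntary surrender to law enforcement (−$7,250 flat): $324,725.60 − $7,250 = $317,475.60.
$317,475.60 is within the $975,000 maximum.
Rounded to the nearest dollar: $317,476.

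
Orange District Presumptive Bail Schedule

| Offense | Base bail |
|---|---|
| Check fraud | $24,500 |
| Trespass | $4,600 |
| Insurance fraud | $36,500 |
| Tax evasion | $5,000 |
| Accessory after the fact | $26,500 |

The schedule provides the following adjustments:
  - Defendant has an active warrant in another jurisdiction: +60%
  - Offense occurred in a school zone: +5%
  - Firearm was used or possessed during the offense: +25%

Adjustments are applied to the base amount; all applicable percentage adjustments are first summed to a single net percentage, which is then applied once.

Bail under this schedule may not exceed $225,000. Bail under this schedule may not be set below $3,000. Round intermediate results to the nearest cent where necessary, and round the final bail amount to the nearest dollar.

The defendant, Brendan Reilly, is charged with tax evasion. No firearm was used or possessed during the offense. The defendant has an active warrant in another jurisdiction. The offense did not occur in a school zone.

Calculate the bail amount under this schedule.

Base amounts from the schedule: tax evasion $5,000.
Single charge. Combined base = $5,000.
Defendant has an active warrant in another jurisdiction (+60%): $5,000 × 1.6 = $8,000.
$8,000 is within the $225,000 maximum.
$8,000 is at or above the $3,000 minimum.

$8,000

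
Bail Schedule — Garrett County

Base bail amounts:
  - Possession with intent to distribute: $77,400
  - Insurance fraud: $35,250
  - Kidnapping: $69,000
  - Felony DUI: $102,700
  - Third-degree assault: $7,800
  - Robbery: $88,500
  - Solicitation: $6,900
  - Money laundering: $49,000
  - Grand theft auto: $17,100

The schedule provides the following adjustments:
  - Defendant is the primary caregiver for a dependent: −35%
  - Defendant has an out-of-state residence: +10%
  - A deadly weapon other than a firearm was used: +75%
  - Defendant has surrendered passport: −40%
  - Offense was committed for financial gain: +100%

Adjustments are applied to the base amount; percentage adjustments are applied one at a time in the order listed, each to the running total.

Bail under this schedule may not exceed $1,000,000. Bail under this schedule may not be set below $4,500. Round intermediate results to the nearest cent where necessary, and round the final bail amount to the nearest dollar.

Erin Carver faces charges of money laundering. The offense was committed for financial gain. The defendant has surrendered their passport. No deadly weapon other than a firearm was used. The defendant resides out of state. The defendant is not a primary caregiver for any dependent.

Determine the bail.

$64,680

Base amounts from the schedule: money laundering $49,000.
Single charge. Combined base = $49,000.
Defendant has an out-of-state residence (+10%): $49,000 × 1.1 = $53,900.
Defendant has surrendered passport (−40%): $53,900 × 0.6 = $32,340.
Offense was committed for financial gain (+100%): $32,340 × 2 = $64,680.
$64,680 is within the $1,000,000 maximum.
$64,680 is at or above the $4,500 minimum.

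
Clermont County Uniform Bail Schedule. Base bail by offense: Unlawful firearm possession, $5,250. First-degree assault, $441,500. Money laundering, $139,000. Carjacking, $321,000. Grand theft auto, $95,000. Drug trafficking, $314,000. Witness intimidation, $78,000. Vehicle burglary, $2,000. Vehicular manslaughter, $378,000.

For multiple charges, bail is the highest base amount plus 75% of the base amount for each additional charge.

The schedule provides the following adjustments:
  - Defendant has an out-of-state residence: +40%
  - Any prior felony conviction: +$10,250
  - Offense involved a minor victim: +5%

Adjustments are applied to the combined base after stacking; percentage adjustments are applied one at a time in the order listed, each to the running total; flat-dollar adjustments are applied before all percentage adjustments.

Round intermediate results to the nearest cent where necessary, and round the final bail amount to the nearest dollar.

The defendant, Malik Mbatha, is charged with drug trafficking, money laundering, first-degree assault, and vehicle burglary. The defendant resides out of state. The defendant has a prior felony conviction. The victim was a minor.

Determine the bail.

Base amounts from the schedule: drug trafficking $314,000; money laundering $139,000; first-degree assault $441,500; vehicle burglary $2,000.
Stacking rule: highest base plus 75% of each additional charge. Highest is first-degree assault at $441,500. Additional: $314,000 × 75% = $235,500; $139,000 × 75% = $104,250; $2,000 × 75% = $1,500. Combined base = $441,500 + $341,250 = $782,750.
Any prior felony conviction (+$10,250 flat): $782,750 + $10,250 = $793,000.
Defendant has an out-of-state residence (+40%): $793,000 × 1.4 = $1,110,200.
Offense involved a minor victim (+5%): $1,110,200 × 1.05 = $1,165,710.

$1,165,710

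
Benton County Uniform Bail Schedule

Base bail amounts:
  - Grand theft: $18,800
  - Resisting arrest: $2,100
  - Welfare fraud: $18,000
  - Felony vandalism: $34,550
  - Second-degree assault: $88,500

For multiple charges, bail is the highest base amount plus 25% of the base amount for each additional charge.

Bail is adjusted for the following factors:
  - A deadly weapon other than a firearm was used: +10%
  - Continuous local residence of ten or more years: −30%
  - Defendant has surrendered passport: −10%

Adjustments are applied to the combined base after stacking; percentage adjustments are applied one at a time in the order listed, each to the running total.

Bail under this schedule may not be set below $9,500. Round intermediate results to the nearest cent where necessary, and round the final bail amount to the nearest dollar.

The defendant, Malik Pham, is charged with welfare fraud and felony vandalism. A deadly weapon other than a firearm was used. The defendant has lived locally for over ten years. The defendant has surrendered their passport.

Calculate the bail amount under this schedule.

Base amounts from the schedule: welfare fraud $18,000; felony vandalism $34,550.
Stacking rule: highest base plus 25% of each additional charge. Highest is felony vandalism at $34,550. Additional: $18,000 × 25% = $4,500. Combined base = $34,550 + $4,500 = $39,050.
A deadly weapon other than a firearm was used (+10%): $39,050 × 1.1 = $42,955.
Continuous local residence of ten or more years (−30%): $42,955 × 0.7 = $30,068.50.
Defendant has surrendered passport (−10%): $30,068.50 × 0.9 = $27,061.65.
$27,061.65 is at or above the $9,500 minimum.
Rounded to the nearest dollar: $27,062.

$27,062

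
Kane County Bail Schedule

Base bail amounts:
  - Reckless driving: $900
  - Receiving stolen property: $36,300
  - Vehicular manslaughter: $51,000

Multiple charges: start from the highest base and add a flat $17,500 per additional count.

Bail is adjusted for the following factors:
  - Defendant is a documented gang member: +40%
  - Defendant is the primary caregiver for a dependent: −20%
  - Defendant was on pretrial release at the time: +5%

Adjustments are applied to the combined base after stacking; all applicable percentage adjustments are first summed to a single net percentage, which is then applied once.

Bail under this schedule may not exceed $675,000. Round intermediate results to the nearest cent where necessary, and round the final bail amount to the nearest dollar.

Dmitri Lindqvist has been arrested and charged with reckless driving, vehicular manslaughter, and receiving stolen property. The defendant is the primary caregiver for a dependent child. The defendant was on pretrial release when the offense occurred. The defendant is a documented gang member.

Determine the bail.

$107,500

Base amounts from the schedule: reckless driving $900; vehicular manslaughter $51,000; receiving stolen property $36,300.
Stacking rule: highest base plus $17,500 per additional charge. Highest is vehicular manslaughter at $51,000; 2 additional charges → +$35,000. Combined base = $86,000.
Net percentage adjustment: +40% −20% +5% = +25%. $86,000 × 1.25 = $107,500.
$107,500 is within the $675,000 maximum.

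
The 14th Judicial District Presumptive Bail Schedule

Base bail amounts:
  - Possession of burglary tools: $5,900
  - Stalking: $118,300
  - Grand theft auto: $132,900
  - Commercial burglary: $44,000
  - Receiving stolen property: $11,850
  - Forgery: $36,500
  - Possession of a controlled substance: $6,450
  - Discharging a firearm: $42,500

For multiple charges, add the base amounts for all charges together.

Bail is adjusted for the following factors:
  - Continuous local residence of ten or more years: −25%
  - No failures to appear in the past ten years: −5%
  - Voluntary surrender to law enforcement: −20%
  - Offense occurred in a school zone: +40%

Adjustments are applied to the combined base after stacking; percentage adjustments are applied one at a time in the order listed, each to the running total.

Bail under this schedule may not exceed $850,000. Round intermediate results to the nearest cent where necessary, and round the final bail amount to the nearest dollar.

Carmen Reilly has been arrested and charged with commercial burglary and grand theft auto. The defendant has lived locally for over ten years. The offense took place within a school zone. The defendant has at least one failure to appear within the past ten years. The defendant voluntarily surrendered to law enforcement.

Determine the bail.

Base amounts from the schedule: commercial burglary $44,000; grand theft auto $132,900.
Stacking rule: sum of all bases. $44,000 + $132,900 = $176,900.
Continuous local residence of ten or more years (−25%): $176,900 × 0.75 = $132,675.
Voluntary surrender to law enforcement (−20%): $132,675 × 0.8 = $106,140.
Offense occurred in a school zone (+40%): $106,140 × 1.4 = $148,596.
$148,596 is within the $850,000 maximum.

$148,596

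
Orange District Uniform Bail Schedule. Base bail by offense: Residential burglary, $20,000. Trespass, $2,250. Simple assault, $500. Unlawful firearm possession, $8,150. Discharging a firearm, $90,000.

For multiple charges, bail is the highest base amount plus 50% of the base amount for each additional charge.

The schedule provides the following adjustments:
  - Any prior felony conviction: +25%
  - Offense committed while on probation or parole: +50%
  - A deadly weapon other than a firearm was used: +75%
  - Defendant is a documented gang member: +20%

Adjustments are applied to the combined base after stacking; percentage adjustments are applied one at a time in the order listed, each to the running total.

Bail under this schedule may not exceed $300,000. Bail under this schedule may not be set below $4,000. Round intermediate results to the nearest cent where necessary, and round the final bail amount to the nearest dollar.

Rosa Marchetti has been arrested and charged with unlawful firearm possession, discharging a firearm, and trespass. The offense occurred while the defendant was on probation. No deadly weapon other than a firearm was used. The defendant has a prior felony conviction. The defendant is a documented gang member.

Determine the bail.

$214,200

Base amounts from the schedule: unlawful firearm possession $8,150; discharging a firearm $90,000; trespass $2,250.
Stacking rule: highest base plus 50% of each additional charge. Highest is discharging a firearm at $90,000. Additional: $8,150 × 50% = $4,075; $2,250 × 50% = $1,125. Combined base = $90,000 + $5,200 = $95,200.
Any prior felony conviction (+25%): $95,200 × 1.25 = $119,000.
Offense committed while on probation or parole (+50%): $119,000 × 1.5 = $178,500.
Defendant is a documented gang member (+20%): $178,500 × 1.2 = $214,200.
$214,200 is within the $300,000 maximum.
$214,200 is at or above the $4,000 minimum.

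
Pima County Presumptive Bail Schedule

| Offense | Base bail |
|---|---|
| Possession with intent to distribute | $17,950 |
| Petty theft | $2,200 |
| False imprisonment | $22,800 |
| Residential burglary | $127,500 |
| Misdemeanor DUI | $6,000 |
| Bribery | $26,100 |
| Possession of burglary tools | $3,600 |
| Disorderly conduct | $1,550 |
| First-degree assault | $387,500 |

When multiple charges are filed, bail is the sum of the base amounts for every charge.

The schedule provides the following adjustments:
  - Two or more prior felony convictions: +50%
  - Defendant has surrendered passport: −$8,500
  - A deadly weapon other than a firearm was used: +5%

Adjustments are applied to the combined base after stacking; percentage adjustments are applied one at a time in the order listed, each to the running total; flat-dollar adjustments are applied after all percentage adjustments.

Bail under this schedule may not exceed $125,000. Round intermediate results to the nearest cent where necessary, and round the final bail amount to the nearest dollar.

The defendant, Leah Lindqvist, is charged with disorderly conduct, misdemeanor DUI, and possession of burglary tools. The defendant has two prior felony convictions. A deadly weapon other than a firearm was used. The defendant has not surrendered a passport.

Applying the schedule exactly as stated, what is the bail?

$17,561

Base amounts from the schedule: disorderly conduct $1,550; misdemeanor DUI $6,000; possession of burglary tools $3,600.
Stacking rule: sum of all bases. $1,550 + $6,000 + $3,600 = $11,150.
Two or more prior felony convictions (+50%): $11,150 × 1.5 = $16,725.
A deadly weapon other than a firearm was used (+5%): $16,725 × 1.05 = $17,561.25.
$17,561.25 is within the $125,000 maximum.
Rounded to the nearest dollar: $17,561.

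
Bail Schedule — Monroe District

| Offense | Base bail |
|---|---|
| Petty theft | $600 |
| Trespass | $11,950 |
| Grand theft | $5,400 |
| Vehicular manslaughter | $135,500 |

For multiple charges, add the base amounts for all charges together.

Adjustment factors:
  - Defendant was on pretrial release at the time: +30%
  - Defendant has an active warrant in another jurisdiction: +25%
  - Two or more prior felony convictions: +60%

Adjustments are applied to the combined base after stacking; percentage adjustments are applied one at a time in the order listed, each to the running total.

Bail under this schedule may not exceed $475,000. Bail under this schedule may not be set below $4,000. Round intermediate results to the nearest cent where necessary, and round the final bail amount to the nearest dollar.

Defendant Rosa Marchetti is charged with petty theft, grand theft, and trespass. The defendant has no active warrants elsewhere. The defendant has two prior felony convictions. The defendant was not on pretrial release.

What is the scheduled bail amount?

Base amounts from the schedule: petty theft $600; grand theft $5,400; trespass $11,950.
Stacking rule: sum of all bases. $600 + $5,400 + $11,950 = $17,950.
Two or more prior felony convictions (+60%): $17,950 × 1.6 = $28,720.
$28,720 is within the $475,000 maximum.
$28,720 is at or above the $4,000 minimum.

$28,720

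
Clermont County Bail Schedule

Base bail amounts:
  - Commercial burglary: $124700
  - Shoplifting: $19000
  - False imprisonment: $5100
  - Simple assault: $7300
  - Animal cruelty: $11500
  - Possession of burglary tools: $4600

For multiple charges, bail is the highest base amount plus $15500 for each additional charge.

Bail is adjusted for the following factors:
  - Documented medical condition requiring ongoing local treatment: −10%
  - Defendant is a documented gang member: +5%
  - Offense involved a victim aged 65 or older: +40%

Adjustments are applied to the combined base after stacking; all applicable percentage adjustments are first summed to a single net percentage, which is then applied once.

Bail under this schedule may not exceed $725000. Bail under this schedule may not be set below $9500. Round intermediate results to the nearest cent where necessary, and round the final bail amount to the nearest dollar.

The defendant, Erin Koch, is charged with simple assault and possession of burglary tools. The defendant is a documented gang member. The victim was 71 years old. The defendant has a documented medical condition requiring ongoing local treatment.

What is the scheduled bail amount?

$30780

Base amounts from the schedule: simple assault $7300; possession of burglary tools $4600.
Stacking rule: highest base plus $15500 per additional charge. Highest is simple assault at $7300; 1 additional charge → +$15500. Combined base = $22800.
Net percentage adjustment: −10% +5% +40% = +35%. $22800 × 1.35 = $30780.
$30780 is within the $725000 maximum.
$30780 is at or above the $9500 minimum.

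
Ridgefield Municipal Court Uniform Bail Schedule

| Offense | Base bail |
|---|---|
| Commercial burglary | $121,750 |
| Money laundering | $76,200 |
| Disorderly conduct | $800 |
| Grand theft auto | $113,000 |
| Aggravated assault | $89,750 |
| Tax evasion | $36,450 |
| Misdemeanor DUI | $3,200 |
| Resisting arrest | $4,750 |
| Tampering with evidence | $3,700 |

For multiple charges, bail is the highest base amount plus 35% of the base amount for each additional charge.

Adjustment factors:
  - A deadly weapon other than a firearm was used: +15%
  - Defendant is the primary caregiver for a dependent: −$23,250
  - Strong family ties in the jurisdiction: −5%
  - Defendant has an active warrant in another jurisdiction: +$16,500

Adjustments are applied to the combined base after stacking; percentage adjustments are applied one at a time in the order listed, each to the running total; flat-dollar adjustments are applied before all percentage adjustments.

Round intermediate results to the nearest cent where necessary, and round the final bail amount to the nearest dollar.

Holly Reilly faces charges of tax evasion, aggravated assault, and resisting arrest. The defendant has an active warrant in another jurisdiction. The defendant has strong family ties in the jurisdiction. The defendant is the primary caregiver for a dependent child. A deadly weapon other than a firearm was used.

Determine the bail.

$106,431

Base amounts from the schedule: tax evasion $36,450; aggravated assault $89,750; resisting arrest $4,750.
Stacking rule: highest base plus 35% of each additional charge. Highest is aggravated assault at $89,750. Additional: $36,450 × 35% = $12,757.50; $4,750 × 35% = $1,662.50. Combined base = $89,750 + $14,420 = $104,170.
Defendant is the primary caregiver for a dependent (−$23,250 flat): $104,170 − $23,250 = $80,920.
Defendant has an active warrant in another jurisdiction (+$16,500 flat): $80,920 + $16,500 = $97,420.
A deadly weapon other than a firearm was used (+15%): $97,420 × 1.15 = $112,033.
Strong family ties in the jurisdiction (−5%): $112,033 × 0.95 = $106,431.35.
Rounded to the nearest dollar: $106,431.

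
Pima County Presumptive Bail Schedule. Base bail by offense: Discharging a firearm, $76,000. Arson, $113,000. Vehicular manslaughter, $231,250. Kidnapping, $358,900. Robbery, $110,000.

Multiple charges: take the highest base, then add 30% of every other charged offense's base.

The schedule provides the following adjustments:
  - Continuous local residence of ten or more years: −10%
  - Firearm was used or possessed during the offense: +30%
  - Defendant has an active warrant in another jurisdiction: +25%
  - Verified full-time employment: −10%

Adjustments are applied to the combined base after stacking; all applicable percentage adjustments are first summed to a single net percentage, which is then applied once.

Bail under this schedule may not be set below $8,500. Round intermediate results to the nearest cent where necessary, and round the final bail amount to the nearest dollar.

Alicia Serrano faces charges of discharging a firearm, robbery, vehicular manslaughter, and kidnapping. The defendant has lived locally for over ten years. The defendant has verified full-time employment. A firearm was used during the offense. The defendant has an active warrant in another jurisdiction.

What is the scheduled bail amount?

$653,501

Base amounts from the schedule: discharging a firearm $76,000; robbery $110,000; vehicular manslaughter $231,250; kidnapping $358,900.
Stacking rule: highest base plus 30% of each additional charge. Highest is kidnapping at $358,900. Additional: $76,000 × 30% = $22,800; $110,000 × 30% = $33,000; $231,250 × 30% = $69,375. Combined base = $358,900 + $125,175 = $484,075.
Net percentage adjustment: −10% +30% +25% −10% = +35%. $484,075 × 1.35 = $653,501.25.
$653,501.25 is at or above the $8,500 minimum.
Rounded to the nearest dollar: $653,501.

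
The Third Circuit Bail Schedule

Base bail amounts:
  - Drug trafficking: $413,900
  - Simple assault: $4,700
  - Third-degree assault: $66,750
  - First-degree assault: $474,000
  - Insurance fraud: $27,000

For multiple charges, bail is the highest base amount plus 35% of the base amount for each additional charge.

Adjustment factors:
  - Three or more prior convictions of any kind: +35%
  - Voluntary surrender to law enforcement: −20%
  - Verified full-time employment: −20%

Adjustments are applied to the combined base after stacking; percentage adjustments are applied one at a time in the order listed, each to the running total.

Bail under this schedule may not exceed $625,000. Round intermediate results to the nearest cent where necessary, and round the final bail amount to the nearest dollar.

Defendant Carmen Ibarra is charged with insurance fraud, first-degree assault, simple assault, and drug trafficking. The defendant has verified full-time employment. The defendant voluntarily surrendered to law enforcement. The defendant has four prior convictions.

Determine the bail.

Base amounts from the schedule: insurance fraud $27,000; first-degree assault $474,000; simple assault $4,700; drug trafficking $413,900.
Stacking rule: highest base plus 35% of each additional charge. Highest is first-degree assault at $474,000. Additional: $27,000 × 35% = $9,450; $4,700 × 35% = $1,645; $413,900 × 35% = $144,865. Combined base = $474,000 + $155,960 = $629,960.
Three or more prior convictions of any kind (+35%): $629,960 × 1.35 = $850,446.
Voluntary surrender to law enforcement (−20%): $850,446 × 0.8 = $680,356.80.
Verified full-time employment (−20%): $680,356.80 × 0.8 = $544,285.44.
$544,285.44 is within the $625,000 maximum.
Rounded to the nearest dollar: $544,285.

$544,285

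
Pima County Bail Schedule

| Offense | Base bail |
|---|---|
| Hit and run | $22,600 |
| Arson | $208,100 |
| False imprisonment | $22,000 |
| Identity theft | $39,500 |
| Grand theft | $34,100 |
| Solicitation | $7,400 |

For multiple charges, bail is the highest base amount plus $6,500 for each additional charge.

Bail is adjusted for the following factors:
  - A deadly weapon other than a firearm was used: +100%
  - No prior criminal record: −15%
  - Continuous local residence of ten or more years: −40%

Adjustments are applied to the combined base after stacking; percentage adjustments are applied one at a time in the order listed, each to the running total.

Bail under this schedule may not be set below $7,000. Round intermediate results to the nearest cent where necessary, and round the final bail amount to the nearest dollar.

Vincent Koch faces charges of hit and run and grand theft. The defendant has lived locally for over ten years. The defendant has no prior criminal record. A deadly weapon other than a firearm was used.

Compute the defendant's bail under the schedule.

Base amounts from the schedule: hit and run $22,600; grand theft $34,100.
Stacking rule: highest base plus $6,500 per additional charge. Highest is grand theft at $34,100; 1 additional charge → +$6,500. Combined base = $40,600.
A deadly weapon other than a firearm was used (+100%): $40,600 × 2 = $81,200.
No prior criminal record (−15%): $81,200 × 0.85 = $69,020.
Continuous local residence of ten or more years (−40%): $69,020 × 0.6 = $41,412.
$41,412 is at or above the $7,000 minimum.

$41,412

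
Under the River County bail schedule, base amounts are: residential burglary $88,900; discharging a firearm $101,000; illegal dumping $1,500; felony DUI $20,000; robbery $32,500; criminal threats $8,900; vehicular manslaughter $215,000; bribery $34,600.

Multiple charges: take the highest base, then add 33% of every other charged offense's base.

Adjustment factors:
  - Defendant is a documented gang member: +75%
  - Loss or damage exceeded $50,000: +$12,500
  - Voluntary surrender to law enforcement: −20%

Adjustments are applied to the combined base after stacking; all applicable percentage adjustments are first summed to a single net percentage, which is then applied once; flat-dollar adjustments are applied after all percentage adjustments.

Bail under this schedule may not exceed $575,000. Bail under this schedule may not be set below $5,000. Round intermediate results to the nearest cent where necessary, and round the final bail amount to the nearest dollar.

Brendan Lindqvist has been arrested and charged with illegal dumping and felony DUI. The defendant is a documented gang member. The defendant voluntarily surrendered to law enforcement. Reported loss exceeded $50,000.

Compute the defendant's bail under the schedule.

$44,267

Base amounts from the schedule: illegal dumping $1,500; felony DUI $20,000.
Stacking rule: highest base plus 33% of each additional charge. Highest is felony DUI at $20,000. Additional: $1,500 × 33% = $495. Combined base = $20,000 + $495 = $20,495.
Net percentage adjustment: +75% −20% = +55%. $20,495 × 1.55 = $31,767.25.
Loss or damage exceeded $50,000 (+$12,500 flat): $31,767.25 + $12,500 = $44,267.25.
$44,267.25 is within the $575,000 maximum.
$44,267.25 is at or above the $5,000 minimum.
Rounded to the nearest dollar: $44,267.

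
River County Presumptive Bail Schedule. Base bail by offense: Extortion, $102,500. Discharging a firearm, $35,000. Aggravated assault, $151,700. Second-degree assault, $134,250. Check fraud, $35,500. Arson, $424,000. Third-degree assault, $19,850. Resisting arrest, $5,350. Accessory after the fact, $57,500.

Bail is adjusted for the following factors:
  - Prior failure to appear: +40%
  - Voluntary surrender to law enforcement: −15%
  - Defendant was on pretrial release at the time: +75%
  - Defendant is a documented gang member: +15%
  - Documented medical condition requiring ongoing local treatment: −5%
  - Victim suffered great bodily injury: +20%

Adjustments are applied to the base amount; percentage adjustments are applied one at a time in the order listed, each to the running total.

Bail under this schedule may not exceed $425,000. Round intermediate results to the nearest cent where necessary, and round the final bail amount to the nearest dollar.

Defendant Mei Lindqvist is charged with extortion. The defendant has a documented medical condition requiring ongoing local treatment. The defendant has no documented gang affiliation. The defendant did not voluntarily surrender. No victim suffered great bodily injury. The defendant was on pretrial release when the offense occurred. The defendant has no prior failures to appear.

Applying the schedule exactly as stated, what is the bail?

$170,406

Base amounts from the schedule: extortion $102,500.
Single charge. Combined base = $102,500.
Defendant was on pretrial release at the time (+75%): $102,500 × 1.75 = $179,375.
Documented medical condition requiring ongoing local treatment (−5%): $179,375 × 0.95 = $170,406.25.
$170,406.25 is within the $425,000 maximum.
Rounded to the nearest dollar: $170,406.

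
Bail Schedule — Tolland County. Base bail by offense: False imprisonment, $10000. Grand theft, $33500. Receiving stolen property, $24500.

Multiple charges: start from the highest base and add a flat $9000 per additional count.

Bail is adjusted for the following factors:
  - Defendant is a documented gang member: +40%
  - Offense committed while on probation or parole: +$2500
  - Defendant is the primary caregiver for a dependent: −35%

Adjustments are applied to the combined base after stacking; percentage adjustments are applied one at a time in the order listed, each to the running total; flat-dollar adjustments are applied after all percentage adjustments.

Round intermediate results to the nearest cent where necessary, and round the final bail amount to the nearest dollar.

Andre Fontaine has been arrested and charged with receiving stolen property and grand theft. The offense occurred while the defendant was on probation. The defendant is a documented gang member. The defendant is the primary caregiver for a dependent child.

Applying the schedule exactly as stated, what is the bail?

$41175

Base amounts from the schedule: receiving stolen property $24500; grand theft $33500.
Stacking rule: highest base plus $9000 per additional charge. Highest is grand theft at $33500; 1 additional charge → +$9000. Combined base = $42500.
Defendant is a documented gang member (+40%): $42500 × 1.4 = $59500.
Defendant is the primary caregiver for a dependent (−35%): $59500 × 0.65 = $38675.
Offense committed while on probation or parole (+$2500 flat): $38675 + $2500 = $41175.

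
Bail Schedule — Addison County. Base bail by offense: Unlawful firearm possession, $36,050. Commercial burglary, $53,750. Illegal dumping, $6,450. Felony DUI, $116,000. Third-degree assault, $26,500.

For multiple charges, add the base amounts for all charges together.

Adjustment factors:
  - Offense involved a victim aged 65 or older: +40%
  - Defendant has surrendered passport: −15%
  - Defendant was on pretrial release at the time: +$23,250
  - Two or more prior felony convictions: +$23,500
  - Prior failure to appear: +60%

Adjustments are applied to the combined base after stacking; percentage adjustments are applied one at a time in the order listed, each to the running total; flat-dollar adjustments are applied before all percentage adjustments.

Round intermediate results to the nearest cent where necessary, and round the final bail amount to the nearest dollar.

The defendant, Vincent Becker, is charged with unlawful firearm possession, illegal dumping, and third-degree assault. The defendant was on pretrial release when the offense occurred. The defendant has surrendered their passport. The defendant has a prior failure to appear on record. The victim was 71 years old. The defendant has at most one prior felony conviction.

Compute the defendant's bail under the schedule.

Base amounts from the schedule: unlawful firearm possession $36,050; illegal dumping $6,450; third-degree assault $26,500.
Stacking rule: sum of all bases. $36,050 + $6,450 + $26,500 = $69,000.
Defendant was on pretrial release at the time (+$23,250 flat): $69,000 + $23,250 = $92,250.
Offense involved a victim aged 65 or older (+40%): $92,250 × 1.4 = $129,150.
Defendant has surrendered passport (−15%): $129,150 × 0.85 = $109,777.50.
Prior failure to appear (+60%): $109,777.50 × 1.6 = $175,644.

$175,644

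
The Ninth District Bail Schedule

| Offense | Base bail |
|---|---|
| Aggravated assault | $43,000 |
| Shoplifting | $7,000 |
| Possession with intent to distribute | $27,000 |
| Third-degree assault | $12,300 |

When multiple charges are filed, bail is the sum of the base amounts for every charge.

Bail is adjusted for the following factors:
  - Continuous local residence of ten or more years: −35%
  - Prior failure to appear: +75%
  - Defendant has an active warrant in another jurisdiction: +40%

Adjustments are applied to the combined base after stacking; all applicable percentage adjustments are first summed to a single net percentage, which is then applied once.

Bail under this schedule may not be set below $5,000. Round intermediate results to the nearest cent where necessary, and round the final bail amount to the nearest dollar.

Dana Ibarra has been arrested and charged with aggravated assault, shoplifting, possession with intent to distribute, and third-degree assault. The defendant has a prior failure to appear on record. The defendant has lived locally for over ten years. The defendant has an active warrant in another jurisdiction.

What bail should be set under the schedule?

$160,740

Base amounts from the schedule: aggravated assault $43,000; shoplifting $7,000; possession with intent to distribute $27,000; third-degree assault $12,300.
Stacking rule: sum of all bases. $43,000 + $7,000 + $27,000 + $12,300 = $89,300.
Net percentage adjustment: −35% +75% +40% = +80%. $89,300 × 1.8 = $160,740.
$160,740 is at or above the $5,000 minimum.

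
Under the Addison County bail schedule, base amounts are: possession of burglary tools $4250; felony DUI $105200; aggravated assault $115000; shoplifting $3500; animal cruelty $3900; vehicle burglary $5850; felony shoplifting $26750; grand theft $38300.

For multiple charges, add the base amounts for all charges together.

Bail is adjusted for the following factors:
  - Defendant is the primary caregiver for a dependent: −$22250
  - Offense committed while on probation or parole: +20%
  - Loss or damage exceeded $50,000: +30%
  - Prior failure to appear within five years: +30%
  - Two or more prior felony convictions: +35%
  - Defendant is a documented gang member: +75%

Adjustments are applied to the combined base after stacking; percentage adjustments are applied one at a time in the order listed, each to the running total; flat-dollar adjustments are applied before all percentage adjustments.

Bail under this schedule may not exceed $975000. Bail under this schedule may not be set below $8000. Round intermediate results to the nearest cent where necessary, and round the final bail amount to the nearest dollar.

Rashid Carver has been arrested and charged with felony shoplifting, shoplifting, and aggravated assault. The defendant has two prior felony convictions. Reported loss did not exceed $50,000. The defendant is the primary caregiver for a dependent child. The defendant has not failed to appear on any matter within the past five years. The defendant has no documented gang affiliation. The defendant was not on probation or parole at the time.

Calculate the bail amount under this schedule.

$166050

Base amounts from the schedule: felony shoplifting $26750; shoplifting $3500; aggravated assault $115000.
Stacking rule: sum of all bases. $26750 + $3500 + $115000 = $145250.
Defendant is the primary caregiver for a dependent (−$22250 flat): $145250 − $22250 = $123000.
Two or more prior felony convictions (+35%): $123000 × 1.35 = $166050.
$166050 is within the $975000 maximum.
$166050 is at or above the $8000 minimum.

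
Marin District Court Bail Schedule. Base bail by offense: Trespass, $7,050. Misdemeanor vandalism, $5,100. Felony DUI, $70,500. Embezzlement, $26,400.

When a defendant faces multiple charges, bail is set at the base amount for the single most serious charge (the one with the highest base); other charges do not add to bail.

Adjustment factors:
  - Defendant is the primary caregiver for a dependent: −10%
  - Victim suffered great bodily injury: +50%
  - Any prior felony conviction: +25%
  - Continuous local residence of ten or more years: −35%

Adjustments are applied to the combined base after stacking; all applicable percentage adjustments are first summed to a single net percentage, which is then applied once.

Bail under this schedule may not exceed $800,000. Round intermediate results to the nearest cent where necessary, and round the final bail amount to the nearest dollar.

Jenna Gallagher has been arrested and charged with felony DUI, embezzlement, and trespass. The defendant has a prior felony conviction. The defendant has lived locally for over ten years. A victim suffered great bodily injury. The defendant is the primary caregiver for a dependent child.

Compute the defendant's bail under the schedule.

$91,650

Base amounts from the schedule: felony DUI $70,500; embezzlement $26,400; trespass $7,050.
Stacking rule: use the highest base only. Highest is felony DUI at $70,500. Combined base = $70,500.
Net percentage adjustment: −10% +50% +25% −35% = +30%. $70,500 × 1.3 = $91,650.
$91,650 is within the $800,000 maximum.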